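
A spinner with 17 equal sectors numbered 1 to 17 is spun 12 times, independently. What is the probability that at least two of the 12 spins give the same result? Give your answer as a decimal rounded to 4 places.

P(all 12 different) = 17/17 · 16/17 · ··· · 6/17 ≈ 0.0051.
P(at least two equal) = 1 − 0.0051 = 0.9949.

0.9949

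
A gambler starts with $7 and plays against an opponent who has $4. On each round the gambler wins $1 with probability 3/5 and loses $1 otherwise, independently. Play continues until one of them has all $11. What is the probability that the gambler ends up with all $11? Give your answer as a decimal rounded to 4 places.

0.9525

Let r = q/p = (2/5)/(3/5) = 2/3. The recurrence P(i) = p·P(i+1) + q·P(i−1) with P(0)=0, P(11)=1 gives P(i) = (1 − r^i)/(1 − r^11).
P(7) = (1 − (2/3)^7) / (1 − (2/3)^11) = 166779/175099 ≈ 0.9525.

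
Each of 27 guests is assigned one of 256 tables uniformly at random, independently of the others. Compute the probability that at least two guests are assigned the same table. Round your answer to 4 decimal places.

It's easier to compute the probability that all 27 are distinct.
P(all distinct) = 256/256 · 255/256 · ··· · 230/256 ≈ 0.2415.
So the probability of at least one match is 1 − 0.2415 = 0.7585.

0.7585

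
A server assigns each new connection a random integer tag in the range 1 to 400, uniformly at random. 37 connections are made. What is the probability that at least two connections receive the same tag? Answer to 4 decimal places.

It's easier to compute the probability that all 37 are distinct.
P(all distinct) = 400/400 · 399/400 · ··· · 364/400 ≈ 0.1794.
So the probability of at least one match is 1 − 0.1794 = 0.8206.

0.8206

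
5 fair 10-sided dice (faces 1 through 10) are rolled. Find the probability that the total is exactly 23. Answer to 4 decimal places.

0.0484

There are 10^5 = 100000 equally likely outcomes.
The number of ordered 5-tuples from {1,…,10} summing to 23 is 4840.
P(sum = 23) = 4840/100000 = 121/2500 ≈ 0.0484.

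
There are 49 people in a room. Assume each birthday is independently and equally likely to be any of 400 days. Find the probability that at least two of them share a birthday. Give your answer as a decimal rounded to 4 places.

It's easier to compute the probability that all 49 are distinct.
P(all distinct) = 400/400 · 399/400 · ··· · 352/400 ≈ 0.0466.
So the probability of at least one match is 1 − 0.0466 = 0.9534.

0.9534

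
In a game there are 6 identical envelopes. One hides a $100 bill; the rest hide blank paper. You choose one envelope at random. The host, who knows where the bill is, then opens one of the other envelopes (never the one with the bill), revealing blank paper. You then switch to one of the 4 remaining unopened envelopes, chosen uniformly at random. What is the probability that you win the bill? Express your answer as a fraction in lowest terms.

Your original envelope holds the bill with probability 1/6, so the other 5 collectively hold it with probability 5/6.
The host can always find an empty envelope to open, so this doesn't change that 5/6; it is now spread over the 4 remaining unopened envelopes.
P(win by switching) = (5/6) · (1/4) = 5/24.

5/24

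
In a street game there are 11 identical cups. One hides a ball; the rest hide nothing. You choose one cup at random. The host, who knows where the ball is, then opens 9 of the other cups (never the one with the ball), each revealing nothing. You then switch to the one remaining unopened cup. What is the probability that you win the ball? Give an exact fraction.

10/11

Your original cup holds the ball with probability 1/11, so the other 10 collectively hold it with probability 10/11.
The host can always find 9 empty cups to open, so the reveals don't change that 10/11; it is now spread over the 1 remaining unopened cup.
P(win by switching) = (10/11) · (1/1) = 10/11.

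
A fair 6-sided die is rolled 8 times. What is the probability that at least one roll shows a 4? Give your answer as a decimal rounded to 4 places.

P(no roll shows a 4) = (5/6)^8 ≈ 0.2326.
P(at least one) = 1 − 0.2326 = 0.7674.

0.7674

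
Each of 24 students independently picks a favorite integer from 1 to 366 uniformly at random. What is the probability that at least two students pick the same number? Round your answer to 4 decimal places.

0.5373

It's easier to compute the probability that all 24 are distinct.
P(all distinct) = 366/366 · 365/366 · ··· · 343/366 ≈ 0.4627.
So the probability of at least one match is 1 − 0.4627 = 0.5373.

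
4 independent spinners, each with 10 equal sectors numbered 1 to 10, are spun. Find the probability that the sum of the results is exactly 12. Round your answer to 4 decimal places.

0.0165

There are 10^4 = 10000 equally likely outcomes.
The number of ordered 4-tuples from {1,…,10} summing to 12 is 165.
P(sum = 12) = 165/10000 = 33/2000 ≈ 0.0165.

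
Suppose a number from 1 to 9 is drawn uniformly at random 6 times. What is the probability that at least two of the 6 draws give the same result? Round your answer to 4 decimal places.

P(all 6 different) = 9/9 · 8/9 · ··· · 4/9 ≈ 0.1138.
P(at least two equal) = 1 − 0.1138 = 0.8862.

0.8862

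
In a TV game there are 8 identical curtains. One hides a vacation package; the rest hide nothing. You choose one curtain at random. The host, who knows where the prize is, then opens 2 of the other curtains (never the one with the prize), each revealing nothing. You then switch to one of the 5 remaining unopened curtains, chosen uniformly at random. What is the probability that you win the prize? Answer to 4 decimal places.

0.1750

Your original curtain holds the prize with probability 1/8, so the other 7 collectively hold it with probability 7/8.
The host can always find 2 empty curtains to open, so the reveals don't change that 7/8; it is now spread over the 5 remaining unopened curtains.
P(win by switching) = (7/8) · (1/5) = 7/40 ≈ 0.1750.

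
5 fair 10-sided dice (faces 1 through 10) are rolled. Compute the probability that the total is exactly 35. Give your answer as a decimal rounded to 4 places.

There are 10^5 = 100000 equally likely outcomes.
The number of ordered 5-tuples from {1,…,10} summing to 35 is 3246.
P(sum = 35) = 3246/100000 = 1623/50000 ≈ 0.0325.

0.0325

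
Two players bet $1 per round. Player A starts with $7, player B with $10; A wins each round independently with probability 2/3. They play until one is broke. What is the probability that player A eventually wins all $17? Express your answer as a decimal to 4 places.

0.9922

Let r = q/p = (1/3)/(2/3) = 1/2. The recurrence P(i) = p·P(i+1) + q·P(i−1) with P(0)=0, P(17)=1 gives P(i) = (1 − r^i)/(1 − r^17).
P(7) = (1 − (1/2)^7) / (1 − (1/2)^17) = 130048/131071 ≈ 0.9922.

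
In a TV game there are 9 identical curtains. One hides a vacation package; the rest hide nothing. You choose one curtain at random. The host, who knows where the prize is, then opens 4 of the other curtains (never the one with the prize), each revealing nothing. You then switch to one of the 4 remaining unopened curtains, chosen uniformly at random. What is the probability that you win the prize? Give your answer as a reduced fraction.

Your original curtain holds the prize with probability 1/9, so the other 8 collectively hold it with probability 8/9.
The host can always find 4 empty curtains to open, so the reveals don't change that 8/9; it is now spread over the 4 remaining unopened curtains.
P(win by switching) = (8/9) · (1/4) = 2/9.

2/9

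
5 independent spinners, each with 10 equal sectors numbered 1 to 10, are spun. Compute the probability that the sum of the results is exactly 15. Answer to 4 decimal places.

0.0100

There are 10^5 = 100000 equally likely outcomes.
The number of ordered 5-tuples from {1,…,10} summing to 15 is 996.
P(sum = 15) = 996/100000 = 249/25000 ≈ 0.0100.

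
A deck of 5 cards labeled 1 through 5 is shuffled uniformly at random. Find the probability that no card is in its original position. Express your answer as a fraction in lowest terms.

11/30

This is the derangement probability: permutations of 5 with no fixed point.
D(5) = 5! · (1 − 1/1! + 1/2! − ··· + (−1)^5/5!) = 44.
P = 44/120 = 11/30.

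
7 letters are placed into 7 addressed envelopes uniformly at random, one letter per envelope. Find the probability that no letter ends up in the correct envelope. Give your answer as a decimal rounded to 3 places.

This is the derangement probability: permutations of 7 with no fixed point.
D(7) = 7! · (1 − 1/1! + 1/2! − ··· + (−1)^7/7!) = 1854.
P = 1854/5040 = 103/280 ≈ 0.368.

0.368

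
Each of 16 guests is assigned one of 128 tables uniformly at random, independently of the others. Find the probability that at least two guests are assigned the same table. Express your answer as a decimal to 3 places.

It's easier to compute the probability that all 16 are distinct.
P(all distinct) = 128/128 · 127/128 · ··· · 113/128 ≈ 0.376.
So the probability of at least one match is 1 − 0.376 = 0.624.

0.624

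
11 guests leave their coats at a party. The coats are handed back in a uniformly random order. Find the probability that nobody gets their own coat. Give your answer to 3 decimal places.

This is the derangement probability: permutations of 11 with no fixed point.
D(11) = 11! · (1 − 1/1! + 1/2! − ··· + (−1)^11/11!) = 14684570.
P = 14684570/39916800 = 1468457/3991680 ≈ 0.368.

0.368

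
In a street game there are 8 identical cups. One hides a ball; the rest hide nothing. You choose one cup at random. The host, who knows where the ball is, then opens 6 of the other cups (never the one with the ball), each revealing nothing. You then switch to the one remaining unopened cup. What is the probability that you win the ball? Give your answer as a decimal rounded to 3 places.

Your original cup holds the ball with probability 1/8, so the other 7 collectively hold it with probability 7/8.
The host can always find 6 empty cups to open, so the reveals don't change that 7/8; it is now spread over the 1 remaining unopened cup.
P(win by switching) = (7/8) · (1/1) = 7/8 ≈ 0.875.

0.875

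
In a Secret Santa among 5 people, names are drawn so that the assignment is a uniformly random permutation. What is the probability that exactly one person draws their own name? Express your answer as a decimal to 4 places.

Choose which one is fixed: C(5,1) = 5 ways.
The remaining 4 must have no fixed point: D(4) = 9.
P = 5·9/120 = 3/8 ≈ 0.3750.

0.3750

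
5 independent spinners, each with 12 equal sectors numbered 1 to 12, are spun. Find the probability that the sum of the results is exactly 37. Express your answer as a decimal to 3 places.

There are 12^5 = 248832 equally likely outcomes.
The number of ordered 5-tuples from {1,…,12} summing to 37 is 10725.
P(sum = 37) = 10725/248832 = 3575/82944 ≈ 0.043.

0.043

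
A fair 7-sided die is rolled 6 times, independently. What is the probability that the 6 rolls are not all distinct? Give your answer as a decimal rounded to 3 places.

P(all 6 different) = 7/7 · 6/7 · ··· · 2/7 ≈ 0.043.
P(at least two equal) = 1 − 0.043 = 0.957.

0.957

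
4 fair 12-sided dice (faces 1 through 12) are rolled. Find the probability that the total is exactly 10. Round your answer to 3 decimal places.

There are 12^4 = 20736 equally likely outcomes.
The number of ordered 4-tuples from {1,…,12} summing to 10 is 84.
P(sum = 10) = 84/20736 = 7/1728 ≈ 0.004.

0.004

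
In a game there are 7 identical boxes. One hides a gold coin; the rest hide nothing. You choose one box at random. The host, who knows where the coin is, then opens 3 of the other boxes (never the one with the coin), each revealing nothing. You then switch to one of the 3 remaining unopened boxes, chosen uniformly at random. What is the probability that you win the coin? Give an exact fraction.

2/7

Your original box holds the coin with probability 1/7, so the other 6 collectively hold it with probability 6/7.
The host can always find 3 empty boxes to open, so the reveals don't change that 6/7; it is now spread over the 3 remaining unopened boxes.
P(win by switching) = (6/7) · (1/3) = 2/7.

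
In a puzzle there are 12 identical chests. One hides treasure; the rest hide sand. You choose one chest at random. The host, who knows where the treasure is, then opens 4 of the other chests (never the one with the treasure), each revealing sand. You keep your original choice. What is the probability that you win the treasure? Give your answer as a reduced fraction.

The host can always open 4 empty chests regardless of your choice, so the reveals give no information about your original chest.
P(win by staying) = 1/12.

1/12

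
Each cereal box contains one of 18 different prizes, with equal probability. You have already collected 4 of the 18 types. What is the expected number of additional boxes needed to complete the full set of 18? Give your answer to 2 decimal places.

58.53

Starting from 4 distinct types, each trial gives a new one with probability (18−i)/18 when i types are held, so the wait for the next new type is 18/(18−i).
E = 18/14 + 18/13 + 18/12 + 18/11 + 18/10 + 18/9 + 18/8 + 18/7 + 18/6 + 18/5 + 18/4 + 18/3 + 18/2 + 18/1 = 1171733/20020 ≈ 58.53.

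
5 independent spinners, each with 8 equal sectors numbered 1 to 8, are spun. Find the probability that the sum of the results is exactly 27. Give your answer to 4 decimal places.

0.0534

There are 8^5 = 32768 equally likely outcomes.
The number of ordered 5-tuples from {1,…,8} summing to 27 is 1750.
P(sum = 27) = 1750/32768 = 875/16384 ≈ 0.0534.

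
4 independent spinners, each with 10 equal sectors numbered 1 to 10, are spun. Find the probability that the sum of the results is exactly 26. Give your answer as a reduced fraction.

27/500

There are 10^4 = 10000 equally likely outcomes.
The number of ordered 4-tuples from {1,…,10} summing to 26 is 540.
P(sum = 26) = 540/10000 = 27/500.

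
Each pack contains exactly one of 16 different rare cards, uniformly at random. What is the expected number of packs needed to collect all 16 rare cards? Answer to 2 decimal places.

54.09

After i distinct types are collected, each trial gives a new one with probability (16−i)/16, so the expected wait for the next new type is 16/(16−i).
E = 16/16 + 16/15 + 16/14 + 16/13 + 16/12 + 16/11 + 16/10 + 16/9 + 16/8 + 16/7 + 16/6 + 16/5 + 16/4 + 16/3 + 16/2 + 16/1 = 2436559/45045 ≈ 54.09.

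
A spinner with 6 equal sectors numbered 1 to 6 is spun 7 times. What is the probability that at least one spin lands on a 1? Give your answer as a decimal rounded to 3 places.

0.721

P(no spin lands on a 1) = (5/6)^7 ≈ 0.279.
P(at least one) = 1 − 0.279 = 0.721.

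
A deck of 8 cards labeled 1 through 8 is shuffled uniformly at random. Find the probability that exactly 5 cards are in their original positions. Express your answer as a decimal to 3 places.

Choose which 5 of the 8 are fixed: C(8,5) = 56 ways.
The remaining 3 must have no fixed point: D(3) = 2.
P = 56·2/40320 = 1/360 ≈ 0.003.

0.003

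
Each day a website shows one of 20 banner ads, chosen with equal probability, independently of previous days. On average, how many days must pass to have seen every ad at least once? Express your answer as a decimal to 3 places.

After i distinct types are collected, each trial gives a new one with probability (20−i)/20, so the expected wait for the next new type is 20/(20−i).
E = 20/20 + 20/19 + 20/18 + 20/17 + 20/16 + 20/15 + 20/14 + 20/13 + 20/12 + 20/11 + 20/10 + 20/9 + 20/8 + 20/7 + 20/6 + 20/5 + 20/4 + 20/3 + 20/2 + 20/1 = 279175675/3879876 ≈ 71.955.

71.955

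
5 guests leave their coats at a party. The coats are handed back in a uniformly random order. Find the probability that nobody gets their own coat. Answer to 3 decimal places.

0.367

This is the derangement probability: permutations of 5 with no fixed point.
D(5) = 5! · (1 − 1/1! + 1/2! − ··· + (−1)^5/5!) = 44.
P = 44/120 = 11/30 ≈ 0.367.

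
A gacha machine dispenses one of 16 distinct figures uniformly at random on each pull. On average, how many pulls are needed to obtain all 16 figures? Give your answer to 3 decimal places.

After i distinct types are collected, each trial gives a new one with probability (16−i)/16, so the expected wait for the next new type is 16/(16−i).
E = 16/16 + 16/15 + 16/14 + 16/13 + 16/12 + 16/11 + 16/10 + 16/9 + 16/8 + 16/7 + 16/6 + 16/5 + 16/4 + 16/3 + 16/2 + 16/1 = 2436559/45045 ≈ 54.092.

54.092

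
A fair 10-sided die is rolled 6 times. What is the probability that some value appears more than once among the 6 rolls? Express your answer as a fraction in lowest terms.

P(all 6 different) = 10/10 · 9/10 · ··· · 5/10 = 189/1250.
P(at least two equal) = 1 − 189/1250 = 1061/1250.

1061/1250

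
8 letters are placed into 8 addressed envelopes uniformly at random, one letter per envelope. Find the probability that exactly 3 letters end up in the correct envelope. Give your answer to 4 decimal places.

0.0611

Choose which 3 of the 8 are fixed: C(8,3) = 56 ways.
The remaining 5 must have no fixed point: D(5) = 44.
P = 56·44/40320 = 11/180 ≈ 0.0611.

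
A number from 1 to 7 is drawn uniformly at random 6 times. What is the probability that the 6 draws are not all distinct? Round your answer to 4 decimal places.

0.9572

P(all 6 different) = 7/7 · 6/7 · ··· · 2/7 ≈ 0.0428.
P(at least two equal) = 1 − 0.0428 = 0.9572.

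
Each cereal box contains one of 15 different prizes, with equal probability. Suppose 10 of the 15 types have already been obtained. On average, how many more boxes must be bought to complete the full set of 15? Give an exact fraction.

Starting from 10 distinct types, each trial gives a new one with probability (15−i)/15 when i types are held, so the wait for the next new type is 15/(15−i).
E = 15/5 + 15/4 + 15/3 + 15/2 + 15/1 = 137/4.

137/4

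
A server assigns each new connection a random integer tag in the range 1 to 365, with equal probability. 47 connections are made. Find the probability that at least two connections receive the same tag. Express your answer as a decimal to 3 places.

It's easier to compute the probability that all 47 are distinct.
P(all distinct) = 365/365 · 364/365 · ··· · 319/365 ≈ 0.045.
So the probability of at least one match is 1 − 0.045 = 0.955.

0.955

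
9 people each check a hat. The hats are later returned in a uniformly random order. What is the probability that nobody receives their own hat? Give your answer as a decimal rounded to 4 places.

0.3679

This is the derangement probability: permutations of 9 with no fixed point.
D(9) = 9! · (1 − 1/1! + 1/2! − ··· + (−1)^9/9!) = 133496.
P = 133496/362880 = 16687/45360 ≈ 0.3679.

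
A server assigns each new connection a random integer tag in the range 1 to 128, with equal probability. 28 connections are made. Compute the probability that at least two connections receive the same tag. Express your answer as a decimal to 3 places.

It's easier to compute the probability that all 28 are distinct.
P(all distinct) = 128/128 · 127/128 · ··· · 101/128 ≈ 0.041.
So the probability of at least one match is 1 − 0.041 = 0.959.

0.959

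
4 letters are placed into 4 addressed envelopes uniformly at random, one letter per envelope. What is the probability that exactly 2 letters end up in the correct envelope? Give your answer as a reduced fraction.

Choose which 2 of the 4 are fixed: C(4,2) = 6 ways.
The remaining 2 must have no fixed point: D(2) = 1.
P = 6·1/24 = 1/4.

1/4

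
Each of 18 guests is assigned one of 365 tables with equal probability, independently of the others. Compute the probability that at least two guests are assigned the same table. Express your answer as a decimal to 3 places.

It's easier to compute the probability that all 18 are distinct.
P(all distinct) = 365/365 · 364/365 · ··· · 348/365 ≈ 0.653.
So the probability of at least one match is 1 − 0.653 = 0.347.

0.347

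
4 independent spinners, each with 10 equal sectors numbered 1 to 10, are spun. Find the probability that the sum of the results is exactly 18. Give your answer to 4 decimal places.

There are 10^4 = 10000 equally likely outcomes.
The number of ordered 4-tuples from {1,…,10} summing to 18 is 540.
P(sum = 18) = 540/10000 = 27/500 ≈ 0.0540.

0.0540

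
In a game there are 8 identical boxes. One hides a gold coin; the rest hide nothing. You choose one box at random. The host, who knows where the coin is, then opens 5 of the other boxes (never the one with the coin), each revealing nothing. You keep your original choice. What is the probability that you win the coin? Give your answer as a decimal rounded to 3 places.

0.125

The host can always open 5 empty boxes regardless of your choice, so the reveals give no information about your original box.
P(win by staying) = 1/8 ≈ 0.125.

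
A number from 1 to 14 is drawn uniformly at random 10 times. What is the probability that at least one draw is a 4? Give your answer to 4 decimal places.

0.5234

P(no draw is a 4) = (13/14)^10 ≈ 0.4766.
P(at least one) = 1 − 0.4766 = 0.5234.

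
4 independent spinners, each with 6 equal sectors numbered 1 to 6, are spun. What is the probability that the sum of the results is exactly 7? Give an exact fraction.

There are 6^4 = 1296 equally likely outcomes.
The number of ordered 4-tuples from {1,…,6} summing to 7 is 20.
P(sum = 7) = 20/1296 = 5/324.

5/324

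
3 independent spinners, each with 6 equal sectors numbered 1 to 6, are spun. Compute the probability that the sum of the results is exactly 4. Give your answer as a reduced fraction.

There are 6^3 = 216 equally likely outcomes.
The number of ordered 3-tuples from {1,…,6} summing to 4 is 3.
P(sum = 4) = 3/216 = 1/72.

1/72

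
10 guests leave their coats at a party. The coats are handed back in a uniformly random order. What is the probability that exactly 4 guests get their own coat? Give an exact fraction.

Choose which 4 of the 10 are fixed: C(10,4) = 210 ways.
The remaining 6 must have no fixed point: D(6) = 265.
P = 210·265/3628800 = 53/3456.

53/3456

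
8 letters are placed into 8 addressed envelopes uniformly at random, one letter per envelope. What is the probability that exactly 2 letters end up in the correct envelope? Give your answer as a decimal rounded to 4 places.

0.1840

Choose which 2 of the 8 are fixed: C(8,2) = 28 ways.
The remaining 6 must have no fixed point: D(6) = 265.
P = 28·265/40320 = 53/288 ≈ 0.1840.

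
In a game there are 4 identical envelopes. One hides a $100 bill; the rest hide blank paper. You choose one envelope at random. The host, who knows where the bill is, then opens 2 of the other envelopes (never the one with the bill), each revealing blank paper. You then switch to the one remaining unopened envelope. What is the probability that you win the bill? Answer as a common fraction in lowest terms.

3/4

Your original envelope holds the bill with probability 1/4, so the other 3 collectively hold it with probability 3/4.
The host can always find 2 empty envelopes to open, so the reveals don't change that 3/4; it is now spread over the 1 remaining unopened envelope.
P(win by switching) = (3/4) · (1/1) = 3/4.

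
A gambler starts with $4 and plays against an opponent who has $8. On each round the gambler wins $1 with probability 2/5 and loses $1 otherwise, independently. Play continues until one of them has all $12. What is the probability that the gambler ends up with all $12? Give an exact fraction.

Let r = q/p = (3/5)/(2/5) = 3/2. The recurrence P(i) = p·P(i+1) + q·P(i−1) with P(0)=0, P(12)=1 gives P(i) = (1 − r^i)/(1 − r^12).
P(4) = (1 − (3/2)^4) / (1 − (3/2)^12) = 256/8113.

256/8113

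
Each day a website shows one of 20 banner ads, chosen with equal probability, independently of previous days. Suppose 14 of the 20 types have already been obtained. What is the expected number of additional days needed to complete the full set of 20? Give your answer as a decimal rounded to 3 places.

Starting from 14 distinct types, each trial gives a new one with probability (20−i)/20 when i types are held, so the wait for the next new type is 20/(20−i).
E = 20/6 + 20/5 + 20/4 + 20/3 + 20/2 + 20/1 = 49 ≈ 49.000.

49.000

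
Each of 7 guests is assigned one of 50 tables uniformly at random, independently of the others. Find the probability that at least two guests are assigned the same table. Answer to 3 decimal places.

It's easier to compute the probability that all 7 are distinct.
P(all distinct) = 50/50 · 49/50 · ··· · 44/50 ≈ 0.644.
So the probability of at least one match is 1 − 0.644 = 0.356.

0.356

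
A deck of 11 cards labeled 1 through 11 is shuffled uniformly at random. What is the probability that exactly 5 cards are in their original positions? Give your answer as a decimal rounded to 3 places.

Choose which 5 of the 11 are fixed: C(11,5) = 462 ways.
The remaining 6 must have no fixed point: D(6) = 265.
P = 462·265/39916800 = 53/17280 ≈ 0.003.

0.003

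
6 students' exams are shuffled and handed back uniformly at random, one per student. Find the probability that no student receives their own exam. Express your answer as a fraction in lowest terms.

This is the derangement probability: permutations of 6 with no fixed point.
D(6) = 6! · (1 − 1/1! + 1/2! − ··· + (−1)^6/6!) = 265.
P = 265/720 = 53/144.

53/144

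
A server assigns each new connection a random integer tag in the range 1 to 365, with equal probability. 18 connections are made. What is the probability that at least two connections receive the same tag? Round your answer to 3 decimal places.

0.347

It's easier to compute the probability that all 18 are distinct.
P(all distinct) = 365/365 · 364/365 · ··· · 348/365 ≈ 0.653.
So the probability of at least one match is 1 − 0.653 = 0.347.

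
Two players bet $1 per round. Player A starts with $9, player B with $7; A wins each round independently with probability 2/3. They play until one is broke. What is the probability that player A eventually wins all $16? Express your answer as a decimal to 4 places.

0.9981

Let r = q/p = (1/3)/(2/3) = 1/2. The recurrence P(i) = p·P(i+1) + q·P(i−1) with P(0)=0, P(16)=1 gives P(i) = (1 − r^i)/(1 − r^16).
P(9) = (1 − (1/2)^9) / (1 − (1/2)^16) = 65408/65535 ≈ 0.9981.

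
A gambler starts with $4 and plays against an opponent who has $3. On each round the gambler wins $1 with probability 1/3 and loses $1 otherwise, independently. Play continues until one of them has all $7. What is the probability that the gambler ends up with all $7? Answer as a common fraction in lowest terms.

Let r = q/p = (2/3)/(1/3) = 2. The recurrence P(i) = p·P(i+1) + q·P(i−1) with P(0)=0, P(7)=1 gives P(i) = (1 − r^i)/(1 − r^7).
P(4) = (1 − (2)^4) / (1 − (2)^7) = 15/127.

15/127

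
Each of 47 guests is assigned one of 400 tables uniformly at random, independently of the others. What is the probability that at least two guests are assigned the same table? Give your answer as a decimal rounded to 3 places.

0.940

It's easier to compute the probability that all 47 are distinct.
P(all distinct) = 400/400 · 399/400 · ··· · 354/400 ≈ 0.060.
So the probability of at least one match is 1 − 0.060 = 0.940.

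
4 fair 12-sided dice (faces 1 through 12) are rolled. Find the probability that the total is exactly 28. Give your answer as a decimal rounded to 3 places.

There are 12^4 = 20736 equally likely outcomes.
The number of ordered 4-tuples from {1,…,12} summing to 28 is 1111.
P(sum = 28) = 1111/20736 ≈ 0.054.

0.054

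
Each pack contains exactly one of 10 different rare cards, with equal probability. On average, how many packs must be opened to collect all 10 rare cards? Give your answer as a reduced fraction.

After i distinct types are collected, each trial gives a new one with probability (10−i)/10, so the expected wait for the next new type is 10/(10−i).
E = 10/10 + 10/9 + 10/8 + 10/7 + 10/6 + 10/5 + 10/4 + 10/3 + 10/2 + 10/1 = 7381/252.

7381/252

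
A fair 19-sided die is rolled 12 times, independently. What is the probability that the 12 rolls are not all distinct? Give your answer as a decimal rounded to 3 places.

P(all 12 different) = 19/19 · 18/19 · ··· · 8/19 ≈ 0.011.
P(at least two equal) = 1 − 0.011 = 0.989.

0.989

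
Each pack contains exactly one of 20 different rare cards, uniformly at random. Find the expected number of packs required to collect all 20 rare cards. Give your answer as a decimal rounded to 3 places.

After i distinct types are collected, each trial gives a new one with probability (20−i)/20, so the expected wait for the next new type is 20/(20−i).
E = 20/20 + 20/19 + 20/18 + 20/17 + 20/16 + 20/15 + 20/14 + 20/13 + 20/12 + 20/11 + 20/10 + 20/9 + 20/8 + 20/7 + 20/6 + 20/5 + 20/4 + 20/3 + 20/2 + 20/1 = 279175675/3879876 ≈ 71.955.

71.955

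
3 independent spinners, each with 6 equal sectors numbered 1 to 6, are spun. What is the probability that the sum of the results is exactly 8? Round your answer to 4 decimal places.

There are 6^3 = 216 equally likely outcomes.
The number of ordered 3-tuples from {1,…,6} summing to 8 is 21.
P(sum = 8) = 21/216 = 7/72 ≈ 0.0972.

0.0972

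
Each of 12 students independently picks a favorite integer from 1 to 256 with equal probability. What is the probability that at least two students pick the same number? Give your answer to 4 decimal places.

0.2303

It's easier to compute the probability that all 12 are distinct.
P(all distinct) = 256/256 · 255/256 · ··· · 245/256 ≈ 0.7697.
So the probability of at least one match is 1 − 0.7697 = 0.2303.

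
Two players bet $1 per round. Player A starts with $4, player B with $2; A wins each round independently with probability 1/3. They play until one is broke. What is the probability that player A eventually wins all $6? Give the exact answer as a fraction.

5/21

Let r = q/p = (2/3)/(1/3) = 2. The recurrence P(i) = p·P(i+1) + q·P(i−1) with P(0)=0, P(6)=1 gives P(i) = (1 − r^i)/(1 − r^6).
P(4) = (1 − (2)^4) / (1 − (2)^6) = 5/21.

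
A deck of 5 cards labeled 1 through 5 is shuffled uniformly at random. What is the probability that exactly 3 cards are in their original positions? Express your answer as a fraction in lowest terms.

1/12

Choose which 3 of the 5 are fixed: C(5,3) = 10 ways.
The remaining 2 must have no fixed point: D(2) = 1.
P = 10·1/120 = 1/12.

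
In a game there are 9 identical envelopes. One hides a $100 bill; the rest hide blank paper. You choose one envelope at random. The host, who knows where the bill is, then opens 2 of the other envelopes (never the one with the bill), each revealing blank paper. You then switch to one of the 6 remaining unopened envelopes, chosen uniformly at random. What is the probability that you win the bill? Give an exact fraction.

4/27

Your original envelope holds the bill with probability 1/9, so the other 8 collectively hold it with probability 8/9.
The host can always find 2 empty envelopes to open, so the reveals don't change that 8/9; it is now spread over the 6 remaining unopened envelopes.
P(win by switching) = (8/9) · (1/6) = 4/27.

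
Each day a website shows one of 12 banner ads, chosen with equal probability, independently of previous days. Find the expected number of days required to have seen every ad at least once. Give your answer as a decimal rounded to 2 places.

37.24

After i distinct types are collected, each trial gives a new one with probability (12−i)/12, so the expected wait for the next new type is 12/(12−i).
E = 12/12 + 12/11 + 12/10 + 12/9 + 12/8 + 12/7 + 12/6 + 12/5 + 12/4 + 12/3 + 12/2 + 12/1 = 86021/2310 ≈ 37.24.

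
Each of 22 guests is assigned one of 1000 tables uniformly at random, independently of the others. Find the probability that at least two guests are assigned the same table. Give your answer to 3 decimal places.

It's easier to compute the probability that all 22 are distinct.
P(all distinct) = 1000/1000 · 999/1000 · ··· · 979/1000 ≈ 0.792.
So the probability of at least one match is 1 − 0.792 = 0.208.

0.208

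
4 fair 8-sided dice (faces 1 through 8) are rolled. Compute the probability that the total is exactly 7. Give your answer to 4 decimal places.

There are 8^4 = 4096 equally likely outcomes.
The number of ordered 4-tuples from {1,…,8} summing to 7 is 20.
P(sum = 7) = 20/4096 = 5/1024 ≈ 0.0049.

0.0049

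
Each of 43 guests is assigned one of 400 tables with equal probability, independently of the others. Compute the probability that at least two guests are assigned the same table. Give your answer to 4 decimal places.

It's easier to compute the probability that all 43 are distinct.
P(all distinct) = 400/400 · 399/400 · ··· · 358/400 ≈ 0.0961.
So the probability of at least one match is 1 − 0.0961 = 0.9039.

0.9039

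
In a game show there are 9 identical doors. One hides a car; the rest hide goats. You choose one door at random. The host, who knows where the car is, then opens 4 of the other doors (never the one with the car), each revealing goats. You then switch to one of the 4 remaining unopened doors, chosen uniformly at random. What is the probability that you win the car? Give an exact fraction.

2/9

Your original door holds the car with probability 1/9, so the other 8 collectively hold it with probability 8/9.
The host can always find 4 empty doors to open, so the reveals don't change that 8/9; it is now spread over the 4 remaining unopened doors.
P(win by switching) = (8/9) · (1/4) = 2/9.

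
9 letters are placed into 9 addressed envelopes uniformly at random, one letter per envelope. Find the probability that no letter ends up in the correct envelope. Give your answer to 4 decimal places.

0.3679

This is the derangement probability: permutations of 9 with no fixed point.
D(9) = 9! · (1 − 1/1! + 1/2! − ··· + (−1)^9/9!) = 133496.
P = 133496/362880 = 16687/45360 ≈ 0.3679.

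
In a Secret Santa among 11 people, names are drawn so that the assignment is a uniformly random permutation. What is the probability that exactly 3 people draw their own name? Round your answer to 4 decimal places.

Choose which 3 of the 11 are fixed: C(11,3) = 165 ways.
The remaining 8 must have no fixed point: D(8) = 14833.
P = 165·14833/39916800 = 2119/34560 ≈ 0.0613.

0.0613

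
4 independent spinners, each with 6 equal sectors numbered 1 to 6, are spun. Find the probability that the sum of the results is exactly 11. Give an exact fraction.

13/162

There are 6^4 = 1296 equally likely outcomes.
The number of ordered 4-tuples from {1,…,6} summing to 11 is 104.
P(sum = 11) = 104/1296 = 13/162.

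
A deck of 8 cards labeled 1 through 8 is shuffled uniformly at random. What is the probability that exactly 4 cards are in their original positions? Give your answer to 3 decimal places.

Choose which 4 of the 8 are fixed: C(8,4) = 70 ways.
The remaining 4 must have no fixed point: D(4) = 9.
P = 70·9/40320 = 1/64 ≈ 0.016.

0.016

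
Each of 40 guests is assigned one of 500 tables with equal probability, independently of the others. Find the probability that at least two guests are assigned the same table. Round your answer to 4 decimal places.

It's easier to compute the probability that all 40 are distinct.
P(all distinct) = 500/500 · 499/500 · ··· · 461/500 ≈ 0.2013.
So the probability of at least one match is 1 − 0.2013 = 0.7987.

0.7987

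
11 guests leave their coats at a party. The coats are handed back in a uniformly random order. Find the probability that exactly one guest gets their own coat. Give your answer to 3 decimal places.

Choose which one is fixed: C(11,1) = 11 ways.
The remaining 10 must have no fixed point: D(10) = 1334961.
P = 11·1334961/39916800 = 16481/44800 ≈ 0.368.

0.368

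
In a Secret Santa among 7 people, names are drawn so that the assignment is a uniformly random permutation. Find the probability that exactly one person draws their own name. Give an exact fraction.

53/144

Choose which one is fixed: C(7,1) = 7 ways.
The remaining 6 must have no fixed point: D(6) = 265.
P = 7·265/5040 = 53/144.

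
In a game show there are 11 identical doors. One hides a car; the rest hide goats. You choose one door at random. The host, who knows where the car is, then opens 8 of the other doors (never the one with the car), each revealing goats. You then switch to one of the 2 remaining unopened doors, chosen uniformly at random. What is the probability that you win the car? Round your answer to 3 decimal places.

0.455

Your original door holds the car with probability 1/11, so the other 10 collectively hold it with probability 10/11.
The host can always find 8 empty doors to open, so the reveals don't change that 10/11; it is now spread over the 2 remaining unopened doors.
P(win by switching) = (10/11) · (1/2) = 5/11 ≈ 0.455.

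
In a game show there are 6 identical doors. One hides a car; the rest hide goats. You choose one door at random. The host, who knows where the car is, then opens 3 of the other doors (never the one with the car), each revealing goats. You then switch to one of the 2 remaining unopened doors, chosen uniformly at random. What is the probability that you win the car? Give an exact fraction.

Your original door holds the car with probability 1/6, so the other 5 collectively hold it with probability 5/6.
The host can always find 3 empty doors to open, so the reveals don't change that 5/6; it is now spread over the 2 remaining unopened doors.
P(win by switching) = (5/6) · (1/2) = 5/12.

5/12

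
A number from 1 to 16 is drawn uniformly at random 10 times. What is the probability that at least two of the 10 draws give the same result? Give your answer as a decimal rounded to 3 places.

0.974

P(all 10 different) = 16/16 · 15/16 · ··· · 7/16 ≈ 0.026.
P(at least two equal) = 1 − 0.026 = 0.974.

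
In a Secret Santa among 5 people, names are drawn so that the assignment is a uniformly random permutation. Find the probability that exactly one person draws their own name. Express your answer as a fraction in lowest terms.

3/8

Choose which one is fixed: C(5,1) = 5 ways.
The remaining 4 must have no fixed point: D(4) = 9.
P = 5·9/120 = 3/8.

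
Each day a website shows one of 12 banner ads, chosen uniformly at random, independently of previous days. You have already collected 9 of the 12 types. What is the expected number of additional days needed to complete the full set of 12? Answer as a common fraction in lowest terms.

22

Starting from 9 distinct types, each trial gives a new one with probability (12−i)/12 when i types are held, so the wait for the next new type is 12/(12−i).
E = 12/3 + 12/2 + 12/1 = 22.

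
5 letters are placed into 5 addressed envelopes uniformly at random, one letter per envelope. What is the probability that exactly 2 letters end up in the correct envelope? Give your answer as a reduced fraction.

Choose which 2 of the 5 are fixed: C(5,2) = 10 ways.
The remaining 3 must have no fixed point: D(3) = 2.
P = 10·2/120 = 1/6.

1/6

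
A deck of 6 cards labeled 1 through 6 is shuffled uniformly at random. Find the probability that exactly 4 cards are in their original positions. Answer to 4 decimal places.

Choose which 4 of the 6 are fixed: C(6,4) = 15 ways.
The remaining 2 must have no fixed point: D(2) = 1.
P = 15·1/720 = 1/48 ≈ 0.0208.

0.0208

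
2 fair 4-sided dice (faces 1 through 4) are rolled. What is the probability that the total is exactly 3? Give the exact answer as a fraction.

1/8

There are 4^2 = 16 equally likely outcomes.
The number of ordered 2-tuples from {1,…,4} summing to 3 is 2.
P(sum = 3) = 2/16 = 1/8.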